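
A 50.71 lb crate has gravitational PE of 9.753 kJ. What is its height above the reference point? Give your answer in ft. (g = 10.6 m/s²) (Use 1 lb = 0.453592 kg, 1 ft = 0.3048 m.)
Convert to SI: m = 23.0017 kg, PE = 9753.0 J
h = PE/(mg) = 9753.0/(23.0017·10.6) = 40.0012 m = 131.2 ft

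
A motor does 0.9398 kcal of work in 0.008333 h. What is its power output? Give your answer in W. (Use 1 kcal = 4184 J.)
Convert to SI: W = 3932.12 J, t = 29.9988 s
P = W/t = 3932.12/29.9988 = 131.1 W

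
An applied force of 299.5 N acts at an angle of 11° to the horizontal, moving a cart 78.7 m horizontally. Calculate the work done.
W = F·d·cosθ = (299.5)(78.7)cos(11°) = 23140 J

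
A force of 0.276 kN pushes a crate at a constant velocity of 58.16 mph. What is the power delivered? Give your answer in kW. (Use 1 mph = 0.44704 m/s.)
Convert to SI: F = 276.0 N, v = 25.9998 m/s
P = Fv = (276.0)(25.9998) = 7175.96 W = 7.176 kW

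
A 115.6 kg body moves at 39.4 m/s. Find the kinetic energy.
KE = ½mv² = ½(115.6)(39.4)² = 89730 J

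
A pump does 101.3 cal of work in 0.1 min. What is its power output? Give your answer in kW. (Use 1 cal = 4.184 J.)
Convert to SI: W = 423.839 J, t = 6.0 s
P = W/t = 423.839/6.0 = 70.6399 W = 0.07064 kW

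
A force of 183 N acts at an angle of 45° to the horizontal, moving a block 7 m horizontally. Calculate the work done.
W = F·d·cosθ = (183)(7)cos(45°) = 905.8 J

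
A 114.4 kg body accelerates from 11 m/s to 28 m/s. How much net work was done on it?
W = ΔKE = ½m(v₂² − v₁²) = ½(114.4)(28² − 11²) = 37923.6 J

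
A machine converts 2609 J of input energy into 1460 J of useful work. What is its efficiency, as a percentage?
η = W_out/W_in = 1460/2609 = 55.96%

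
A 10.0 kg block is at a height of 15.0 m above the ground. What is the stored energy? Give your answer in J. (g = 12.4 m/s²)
PE = mgh = (10.0)(12.4)(15.0) = 1860 J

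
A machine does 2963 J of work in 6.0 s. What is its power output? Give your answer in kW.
P = W/t = 2963.0/6.0 = 493.833 W = 0.4938 kW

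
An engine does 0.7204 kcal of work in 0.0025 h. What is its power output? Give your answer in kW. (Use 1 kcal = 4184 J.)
Convert to SI: W = 3014.15 J, t = 9.0 s
P = W/t = 3014.15/9.0 = 334.906 W = 0.3349 kW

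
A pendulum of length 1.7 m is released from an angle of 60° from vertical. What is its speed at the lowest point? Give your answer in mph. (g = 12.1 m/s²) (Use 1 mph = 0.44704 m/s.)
h = L(1 − cosθ) = 1.7(1 − cos60°) = 0.85 m
v = √(2gh) = √(2·12.1·0.85) = 4.53542 m/s = 10.15 mph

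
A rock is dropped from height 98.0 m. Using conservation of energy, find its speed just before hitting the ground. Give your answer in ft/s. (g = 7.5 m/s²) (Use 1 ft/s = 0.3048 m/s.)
mgh = ½mv² ⇒ v = √(2gh) = √(2·7.5·98.0) = 38.3406 m/s = 125.8 ft/s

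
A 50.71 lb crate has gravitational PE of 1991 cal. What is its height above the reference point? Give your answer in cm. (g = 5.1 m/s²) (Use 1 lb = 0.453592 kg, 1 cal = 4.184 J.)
Convert to SI: m = 23.0017 kg, PE = 8330.34 J
h = PE/(mg) = 8330.34/(23.0017·5.1) = 71.0123 m = 7101 cm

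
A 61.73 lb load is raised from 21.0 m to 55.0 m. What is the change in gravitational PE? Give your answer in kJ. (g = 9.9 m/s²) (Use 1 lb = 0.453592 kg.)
Convert to SI: m = 28.0002 kg, Δh = 34.0 m
ΔPE = mgΔh = (28.0002)(9.9)(34.0) = 9424.88 J = 9.425 kJ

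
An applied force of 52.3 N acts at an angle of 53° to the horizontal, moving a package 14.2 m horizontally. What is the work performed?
W = F·d·cosθ = (52.3)(14.2)cos(53°) = 446.9 J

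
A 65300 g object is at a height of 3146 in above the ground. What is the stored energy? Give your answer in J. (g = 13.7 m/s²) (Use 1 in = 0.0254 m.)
Convert to SI: m = 65.3 kg, h = 79.9084 m
PE = mgh = (65.3)(13.7)(79.9084) = 71490 J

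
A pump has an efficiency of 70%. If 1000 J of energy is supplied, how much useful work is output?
W_out = η·W_in = 0.7·1000 = 700.0 J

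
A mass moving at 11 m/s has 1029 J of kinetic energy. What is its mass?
m = 2·KE/v² = 2·1029/(11)² = 17.01 kg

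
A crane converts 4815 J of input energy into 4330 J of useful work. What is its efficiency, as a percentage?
η = W_out/W_in = 4330/4815 = 89.93%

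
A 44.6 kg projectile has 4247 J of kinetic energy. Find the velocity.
v = √(2·KE/m) = √(2·4247/44.6) = 13.8 m/s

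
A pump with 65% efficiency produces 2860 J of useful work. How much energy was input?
W_in = W_out/η = 2860/0.65 = 4400 J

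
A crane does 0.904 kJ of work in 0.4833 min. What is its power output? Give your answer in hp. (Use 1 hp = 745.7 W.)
Convert to SI: W = 904.0 J, t = 28.998 s
P = W/t = 904.0/28.998 = 31.1746 W = 0.04181 hp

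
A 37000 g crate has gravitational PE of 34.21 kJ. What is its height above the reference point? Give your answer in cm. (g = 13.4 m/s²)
Convert to SI: m = 37.0 kg, PE = 34210.0 J
h = PE/(mg) = 34210.0/(37.0·13.4) = 68.9996 m = 6900 cm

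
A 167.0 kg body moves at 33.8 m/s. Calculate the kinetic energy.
KE = ½mv² = ½(167.0)(33.8)² = 95390 J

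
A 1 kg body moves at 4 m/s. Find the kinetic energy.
KE = ½mv² = ½(1)(4)² = 8.0 J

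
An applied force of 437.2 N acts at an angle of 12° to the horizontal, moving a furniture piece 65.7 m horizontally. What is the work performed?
W = F·d·cosθ = (437.2)(65.7)cos(12°) = 28100 J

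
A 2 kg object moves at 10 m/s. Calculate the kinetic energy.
KE = ½mv² = ½(2)(10)² = 100.0 J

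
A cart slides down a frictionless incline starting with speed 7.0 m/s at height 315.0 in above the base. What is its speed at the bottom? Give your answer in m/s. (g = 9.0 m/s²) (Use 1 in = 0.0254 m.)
Convert to SI: v₀ = 7.0 m/s, h = 8.001 m
½mv₀² + mgh = ½mv² ⇒ v = √(v₀² + 2gh) = √(7.0² + 2·9.0·8.001) = 13.89 m/s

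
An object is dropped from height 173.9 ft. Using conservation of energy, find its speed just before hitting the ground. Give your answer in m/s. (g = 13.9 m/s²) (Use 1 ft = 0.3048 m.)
Convert to SI: h = 53.0047 m
mgh = ½mv² ⇒ v = √(2gh) = √(2·13.9·53.0047) = 38.39 m/s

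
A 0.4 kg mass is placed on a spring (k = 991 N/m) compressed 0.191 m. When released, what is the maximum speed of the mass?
½kx² = ½mv² ⇒ v = x√(k/m) = (0.191)√(991/0.4) = 9.507 m/s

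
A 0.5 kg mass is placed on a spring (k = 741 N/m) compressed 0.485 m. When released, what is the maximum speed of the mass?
½kx² = ½mv² ⇒ v = x√(k/m) = (0.485)√(741/0.5) = 18.67 m/s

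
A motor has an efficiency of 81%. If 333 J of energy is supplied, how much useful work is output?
W_out = η·W_in = 0.81·333 = 269.73 J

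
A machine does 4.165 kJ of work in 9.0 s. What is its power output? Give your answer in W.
Convert to SI: W = 4165.0 J, t = 9.0 s
P = W/t = 4165.0/9.0 = 462.8 W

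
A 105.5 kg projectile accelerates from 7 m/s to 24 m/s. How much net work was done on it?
W = ΔKE = ½m(v₂² − v₁²) = ½(105.5)(24² − 7²) = 27799.25 J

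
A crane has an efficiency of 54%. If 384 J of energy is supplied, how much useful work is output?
W_out = η·W_in = 0.54·384 = 207.36 J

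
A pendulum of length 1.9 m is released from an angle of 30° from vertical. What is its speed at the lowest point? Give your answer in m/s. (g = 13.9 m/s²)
h = L(1 − cosθ) = 1.9(1 − cos30°) = 0.254552 m
v = √(2gh) = √(2·13.9·0.254552) = 2.66 m/s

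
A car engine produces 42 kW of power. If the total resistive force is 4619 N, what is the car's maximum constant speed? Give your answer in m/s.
P = Fv ⇒ v = P/F = 42000 W/4619.0 N = 9.093 m/s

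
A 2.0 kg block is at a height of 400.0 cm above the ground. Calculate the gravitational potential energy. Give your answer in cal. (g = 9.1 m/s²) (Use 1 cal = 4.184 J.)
Convert to SI: m = 2.0 kg, h = 4.0 m
PE = mgh = (2.0)(9.1)(4.0) = 72.8 J = 17.4 cal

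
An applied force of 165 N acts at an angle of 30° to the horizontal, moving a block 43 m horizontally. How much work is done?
W = F·d·cosθ = (165)(43)cos(30°) = 6144 J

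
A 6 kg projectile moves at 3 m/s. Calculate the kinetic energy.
KE = ½mv² = ½(6)(3)² = 27.0 J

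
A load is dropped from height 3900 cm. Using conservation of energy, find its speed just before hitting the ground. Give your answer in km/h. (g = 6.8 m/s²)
Convert to SI: h = 39.0 m
mgh = ½mv² ⇒ v = √(2gh) = √(2·6.8·39.0) = 23.0304 m/s = 82.91 km/h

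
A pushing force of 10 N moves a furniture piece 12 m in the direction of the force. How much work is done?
W = F·d = (10)(12) = 120.0 J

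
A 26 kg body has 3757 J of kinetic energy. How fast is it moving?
v = √(2·KE/m) = √(2·3757/26) = 17.0 m/s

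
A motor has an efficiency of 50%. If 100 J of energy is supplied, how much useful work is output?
W_out = η·W_in = 0.5·100 = 50.0 J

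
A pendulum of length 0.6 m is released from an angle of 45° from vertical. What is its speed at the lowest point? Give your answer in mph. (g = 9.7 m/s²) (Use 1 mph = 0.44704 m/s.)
h = L(1 − cosθ) = 0.6(1 − cos45°) = 0.175736 m
v = √(2gh) = √(2·9.7·0.175736) = 1.84642 m/s = 4.13 mph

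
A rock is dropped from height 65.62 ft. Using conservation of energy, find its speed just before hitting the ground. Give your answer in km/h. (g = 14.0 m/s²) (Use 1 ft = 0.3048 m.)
Convert to SI: h = 20.001 m
mgh = ½mv² ⇒ v = √(2gh) = √(2·14.0·20.001) = 23.6649 m/s = 85.19 km/h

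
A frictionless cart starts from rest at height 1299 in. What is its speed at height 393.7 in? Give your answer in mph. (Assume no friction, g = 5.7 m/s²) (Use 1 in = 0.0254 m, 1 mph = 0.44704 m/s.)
Convert to SI: h₁−h₂ = 22.9946 m
mgh₁ = mgh₂ + ½mv² ⇒ v = √(2g(h₁−h₂)) = √(2·5.7·22.9946) = 16.1907 m/s = 36.22 mph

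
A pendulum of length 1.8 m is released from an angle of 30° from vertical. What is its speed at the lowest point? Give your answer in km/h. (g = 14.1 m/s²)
h = L(1 − cosθ) = 1.8(1 − cos30°) = 0.241154 m
v = √(2gh) = √(2·14.1·0.241154) = 2.60779 m/s = 9.388 km/h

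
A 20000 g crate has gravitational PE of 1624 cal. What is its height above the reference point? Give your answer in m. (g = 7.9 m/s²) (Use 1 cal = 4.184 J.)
Convert to SI: m = 20.0 kg, PE = 6794.82 J
h = PE/(mg) = 6794.82/(20.0·7.9) = 43.01 m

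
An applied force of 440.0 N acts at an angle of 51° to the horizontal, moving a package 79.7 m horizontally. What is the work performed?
W = F·d·cosθ = (440.0)(79.7)cos(51°) = 22070 J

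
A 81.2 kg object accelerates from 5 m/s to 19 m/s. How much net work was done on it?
W = ΔKE = ½m(v₂² − v₁²) = ½(81.2)(19² − 5²) = 13641.6 J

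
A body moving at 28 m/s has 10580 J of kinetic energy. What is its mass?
m = 2·KE/v² = 2·10580/(28)² = 26.99 kg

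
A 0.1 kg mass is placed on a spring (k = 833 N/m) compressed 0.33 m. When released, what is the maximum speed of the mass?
½kx² = ½mv² ⇒ v = x√(k/m) = (0.33)√(833/0.1) = 30.12 m/s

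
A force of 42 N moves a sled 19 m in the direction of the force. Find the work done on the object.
W = F·d = (42)(19) = 798.0 J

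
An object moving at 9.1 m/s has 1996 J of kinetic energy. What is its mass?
m = 2·KE/v² = 2·1996/(9.1)² = 48.21 kg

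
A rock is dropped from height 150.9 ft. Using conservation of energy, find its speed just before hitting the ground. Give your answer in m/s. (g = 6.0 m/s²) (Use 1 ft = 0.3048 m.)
Convert to SI: h = 45.9943 m
mgh = ½mv² ⇒ v = √(2gh) = √(2·6.0·45.9943) = 23.49 m/s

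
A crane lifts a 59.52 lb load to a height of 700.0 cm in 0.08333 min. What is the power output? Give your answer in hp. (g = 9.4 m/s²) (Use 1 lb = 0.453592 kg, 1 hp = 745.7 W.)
Convert to SI: m = 26.9978 kg, h = 7.0 m, t = 4.9998 s
P = mgh/t = (26.9978)(9.4)(7.0)/4.9998 = 355.305 W = 0.4765 hp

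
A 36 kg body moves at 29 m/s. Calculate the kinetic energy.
KE = ½mv² = ½(36)(29)² = 15138.0 J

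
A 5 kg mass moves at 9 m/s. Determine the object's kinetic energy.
KE = ½mv² = ½(5)(9)² = 202.5 J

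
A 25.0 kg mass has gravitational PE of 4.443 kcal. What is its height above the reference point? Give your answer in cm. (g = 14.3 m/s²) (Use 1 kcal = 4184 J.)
Convert to SI: m = 25.0 kg, PE = 18589.5 J
h = PE/(mg) = 18589.5/(25.0·14.3) = 51.9986 m = 5200 cm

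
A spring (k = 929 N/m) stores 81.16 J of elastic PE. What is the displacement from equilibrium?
x = √(2·PE/k) = √(2·81.16/929) = 0.418 m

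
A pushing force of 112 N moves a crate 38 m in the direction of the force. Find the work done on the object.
W = F·d = (112)(38) = 4256 J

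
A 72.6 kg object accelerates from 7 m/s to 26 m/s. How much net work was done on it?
W = ΔKE = ½m(v₂² − v₁²) = ½(72.6)(26² − 7²) = 22760.1 J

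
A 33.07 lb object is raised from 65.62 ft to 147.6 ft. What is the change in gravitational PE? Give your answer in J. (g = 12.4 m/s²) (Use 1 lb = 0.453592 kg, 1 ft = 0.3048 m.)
Convert to SI: m = 15.0003 kg, Δh = 24.9875 m
ΔPE = mgΔh = (15.0003)(12.4)(24.9875) = 4648 J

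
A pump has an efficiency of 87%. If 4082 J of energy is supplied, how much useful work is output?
W_out = η·W_in = 0.87·4082 = 3551.34 J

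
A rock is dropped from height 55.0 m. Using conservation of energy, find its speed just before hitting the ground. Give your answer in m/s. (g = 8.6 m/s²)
mgh = ½mv² ⇒ v = √(2gh) = √(2·8.6·55.0) = 30.76 m/s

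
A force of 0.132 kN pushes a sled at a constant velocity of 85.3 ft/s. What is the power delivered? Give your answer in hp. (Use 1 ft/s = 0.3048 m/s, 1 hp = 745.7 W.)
Convert to SI: F = 132.0 N, v = 25.9994 m/s
P = Fv = (132.0)(25.9994) = 3431.93 W = 4.602 hp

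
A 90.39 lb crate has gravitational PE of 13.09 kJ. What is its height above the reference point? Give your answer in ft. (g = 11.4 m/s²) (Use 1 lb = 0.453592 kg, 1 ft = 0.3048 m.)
Convert to SI: m = 41.0002 kg, PE = 13090.0 J
h = PE/(mg) = 13090.0/(41.0002·11.4) = 28.0059 m = 91.88 ft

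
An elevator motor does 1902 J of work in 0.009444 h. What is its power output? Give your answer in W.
Convert to SI: W = 1902.0 J, t = 33.9984 s
P = W/t = 1902.0/33.9984 = 55.94 W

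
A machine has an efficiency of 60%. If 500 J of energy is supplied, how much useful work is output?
W_out = η·W_in = 0.6·500 = 300.0 J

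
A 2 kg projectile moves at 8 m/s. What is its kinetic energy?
KE = ½mv² = ½(2)(8)² = 64.0 J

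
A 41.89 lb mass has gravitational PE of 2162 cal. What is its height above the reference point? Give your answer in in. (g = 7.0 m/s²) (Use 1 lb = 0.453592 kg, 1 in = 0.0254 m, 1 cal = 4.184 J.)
Convert to SI: m = 19.001 kg, PE = 9045.81 J
h = PE/(mg) = 9045.81/(19.001·7.0) = 68.0101 m = 2678 in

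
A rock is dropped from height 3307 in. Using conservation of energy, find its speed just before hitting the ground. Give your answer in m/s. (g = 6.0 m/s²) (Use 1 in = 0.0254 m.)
Convert to SI: h = 83.9978 m
mgh = ½mv² ⇒ v = √(2gh) = √(2·6.0·83.9978) = 31.75 m/s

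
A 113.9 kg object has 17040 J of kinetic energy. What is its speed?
v = √(2·KE/m) = √(2·17040/113.9) = 17.3 m/s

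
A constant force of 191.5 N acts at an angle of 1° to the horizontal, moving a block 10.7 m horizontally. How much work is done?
W = F·d·cosθ = (191.5)(10.7)cos(1°) = 2049 J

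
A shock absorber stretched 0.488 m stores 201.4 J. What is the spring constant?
k = 2·PE/x² = 2·201.4/(0.488)² = 1691 N/m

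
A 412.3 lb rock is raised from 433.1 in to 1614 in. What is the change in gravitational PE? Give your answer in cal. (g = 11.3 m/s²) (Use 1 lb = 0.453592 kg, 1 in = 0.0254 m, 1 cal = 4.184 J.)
Convert to SI: m = 187.016 kg, Δh = 29.9949 m
ΔPE = mgΔh = (187.016)(11.3)(29.9949) = 63387.6 J = 15150 cal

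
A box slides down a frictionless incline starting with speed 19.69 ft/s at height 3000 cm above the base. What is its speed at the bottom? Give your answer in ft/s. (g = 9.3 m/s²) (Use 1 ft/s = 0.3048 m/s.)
Convert to SI: v₀ = 6.00151 m/s, h = 30.0 m
½mv₀² + mgh = ½mv² ⇒ v = √(v₀² + 2gh) = √(6.00151² + 2·9.3·30.0) = 24.3725 m/s = 79.96 ft/s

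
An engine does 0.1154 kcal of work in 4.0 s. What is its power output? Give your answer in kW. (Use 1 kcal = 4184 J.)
Convert to SI: W = 482.834 J, t = 4.0 s
P = W/t = 482.834/4.0 = 120.708 W = 0.1207 kW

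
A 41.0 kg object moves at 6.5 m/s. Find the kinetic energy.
KE = ½mv² = ½(41.0)(6.5)² = 866.1 J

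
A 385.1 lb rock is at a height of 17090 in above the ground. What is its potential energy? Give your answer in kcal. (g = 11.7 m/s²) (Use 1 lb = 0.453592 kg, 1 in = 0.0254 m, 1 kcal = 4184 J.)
Convert to SI: m = 174.678 kg, h = 434.086 m
PE = mgh = (174.678)(11.7)(434.086) = 887157 J = 212.0 kcal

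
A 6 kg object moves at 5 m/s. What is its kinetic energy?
KE = ½mv² = ½(6)(5)² = 75.0 J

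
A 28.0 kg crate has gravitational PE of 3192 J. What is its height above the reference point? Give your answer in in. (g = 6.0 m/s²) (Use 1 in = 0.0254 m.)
h = PE/(mg) = 3192.0/(28.0·6.0) = 19.0 m = 748.0 in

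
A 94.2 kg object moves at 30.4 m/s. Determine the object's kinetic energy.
KE = ½mv² = ½(94.2)(30.4)² = 43530 J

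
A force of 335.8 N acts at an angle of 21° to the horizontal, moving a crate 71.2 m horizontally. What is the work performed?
W = F·d·cosθ = (335.8)(71.2)cos(21°) = 22320 J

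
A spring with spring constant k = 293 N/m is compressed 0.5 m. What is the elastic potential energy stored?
PE = ½kx² = ½(293)(0.5)² = 36.63 J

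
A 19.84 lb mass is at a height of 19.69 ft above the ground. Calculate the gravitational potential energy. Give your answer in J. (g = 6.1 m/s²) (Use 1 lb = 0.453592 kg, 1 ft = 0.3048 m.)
Convert to SI: m = 8.99927 kg, h = 6.00151 m
PE = mgh = (8.99927)(6.1)(6.00151) = 329.5 J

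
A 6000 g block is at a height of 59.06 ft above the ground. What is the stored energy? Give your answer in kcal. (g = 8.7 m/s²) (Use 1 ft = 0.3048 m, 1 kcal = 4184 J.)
Convert to SI: m = 6.0 kg, h = 18.0015 m
PE = mgh = (6.0)(8.7)(18.0015) = 939.678 J = 0.2246 kcal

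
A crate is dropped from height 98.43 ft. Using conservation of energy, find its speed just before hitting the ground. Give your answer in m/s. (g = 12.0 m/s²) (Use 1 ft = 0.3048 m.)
Convert to SI: h = 30.0015 m
mgh = ½mv² ⇒ v = √(2gh) = √(2·12.0·30.0015) = 26.83 m/s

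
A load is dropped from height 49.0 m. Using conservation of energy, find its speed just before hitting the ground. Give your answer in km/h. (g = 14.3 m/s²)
mgh = ½mv² ⇒ v = √(2gh) = √(2·14.3·49.0) = 37.4353 m/s = 134.8 km/h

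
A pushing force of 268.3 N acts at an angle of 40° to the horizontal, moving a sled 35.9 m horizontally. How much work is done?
W = F·d·cosθ = (268.3)(35.9)cos(40°) = 7379 J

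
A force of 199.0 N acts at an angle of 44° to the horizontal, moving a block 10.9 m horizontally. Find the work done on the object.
W = F·d·cosθ = (199.0)(10.9)cos(44°) = 1560 J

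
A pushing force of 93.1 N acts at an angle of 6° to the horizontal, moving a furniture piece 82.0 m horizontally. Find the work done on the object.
W = F·d·cosθ = (93.1)(82.0)cos(6°) = 7592 J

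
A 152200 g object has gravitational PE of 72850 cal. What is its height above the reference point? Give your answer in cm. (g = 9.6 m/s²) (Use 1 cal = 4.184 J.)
Convert to SI: m = 152.2 kg, PE = 304804 J
h = PE/(mg) = 304804/(152.2·9.6) = 208.61 m = 20860 cm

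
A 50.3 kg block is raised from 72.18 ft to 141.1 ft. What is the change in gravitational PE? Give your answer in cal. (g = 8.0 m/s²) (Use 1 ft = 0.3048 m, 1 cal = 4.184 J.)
Convert to SI: m = 50.3 kg, Δh = 21.0068 m
ΔPE = mgΔh = (50.3)(8.0)(21.0068) = 8453.14 J = 2020 cal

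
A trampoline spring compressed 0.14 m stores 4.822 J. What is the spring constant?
k = 2·PE/x² = 2·4.822/(0.14)² = 492.0 N/m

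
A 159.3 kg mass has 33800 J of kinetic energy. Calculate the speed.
v = √(2·KE/m) = √(2·33800/159.3) = 20.6 m/s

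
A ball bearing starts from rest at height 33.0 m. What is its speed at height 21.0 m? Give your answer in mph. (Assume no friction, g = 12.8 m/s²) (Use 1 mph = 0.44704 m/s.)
mgh₁ = mgh₂ + ½mv² ⇒ v = √(2g(h₁−h₂)) = √(2·12.8·12.0) = 17.5271 m/s = 39.21 mph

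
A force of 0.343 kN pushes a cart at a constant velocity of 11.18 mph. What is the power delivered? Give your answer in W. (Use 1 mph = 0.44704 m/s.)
Convert to SI: F = 343.0 N, v = 4.99791 m/s
P = Fv = (343.0)(4.99791) = 1714 W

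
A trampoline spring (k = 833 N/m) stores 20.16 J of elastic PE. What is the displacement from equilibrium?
x = √(2·PE/k) = √(2·20.16/833) = 0.22 m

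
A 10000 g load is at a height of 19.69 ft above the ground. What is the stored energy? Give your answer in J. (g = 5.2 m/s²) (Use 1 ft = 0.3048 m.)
Convert to SI: m = 10.0 kg, h = 6.00151 m
PE = mgh = (10.0)(5.2)(6.00151) = 312.1 J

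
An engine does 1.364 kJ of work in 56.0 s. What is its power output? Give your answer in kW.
Convert to SI: W = 1364.0 J, t = 56.0 s
P = W/t = 1364.0/56.0 = 24.3571 W = 0.02436 kW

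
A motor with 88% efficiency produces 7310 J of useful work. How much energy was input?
W_in = W_out/η = 7310/0.88 = 8307 J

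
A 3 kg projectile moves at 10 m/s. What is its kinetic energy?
KE = ½mv² = ½(3)(10)² = 150.0 J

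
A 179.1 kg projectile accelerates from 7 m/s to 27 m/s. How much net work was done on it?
W = ΔKE = ½m(v₂² − v₁²) = ½(179.1)(27² − 7²) = 60894.0 J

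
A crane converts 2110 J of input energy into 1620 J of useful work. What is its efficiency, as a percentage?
η = W_out/W_in = 1620/2110 = 76.78%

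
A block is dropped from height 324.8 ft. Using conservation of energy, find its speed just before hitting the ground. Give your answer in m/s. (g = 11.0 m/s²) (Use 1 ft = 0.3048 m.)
Convert to SI: h = 98.999 m
mgh = ½mv² ⇒ v = √(2gh) = √(2·11.0·98.999) = 46.67 m/s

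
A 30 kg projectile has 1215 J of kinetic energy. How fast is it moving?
v = √(2·KE/m) = √(2·1215/30) = 9.0 m/s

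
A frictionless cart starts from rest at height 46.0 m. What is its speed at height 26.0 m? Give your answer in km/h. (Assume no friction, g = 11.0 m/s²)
mgh₁ = mgh₂ + ½mv² ⇒ v = √(2g(h₁−h₂)) = √(2·11.0·20.0) = 20.9762 m/s = 75.51 km/h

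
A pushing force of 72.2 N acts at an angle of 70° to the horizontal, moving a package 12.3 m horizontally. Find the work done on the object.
W = F·d·cosθ = (72.2)(12.3)cos(70°) = 303.7 J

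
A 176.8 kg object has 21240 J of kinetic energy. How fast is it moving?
v = √(2·KE/m) = √(2·21240/176.8) = 15.5 m/s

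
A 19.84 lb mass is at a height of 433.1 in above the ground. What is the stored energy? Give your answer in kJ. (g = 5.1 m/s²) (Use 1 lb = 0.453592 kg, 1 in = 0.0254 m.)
Convert to SI: m = 8.99927 kg, h = 11.0007 m
PE = mgh = (8.99927)(5.1)(11.0007) = 504.893 J = 0.5049 kJ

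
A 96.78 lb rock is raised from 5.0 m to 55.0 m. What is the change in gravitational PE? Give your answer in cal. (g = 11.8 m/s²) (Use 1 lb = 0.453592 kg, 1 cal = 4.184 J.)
Convert to SI: m = 43.8986 kg, Δh = 50.0 m
ΔPE = mgΔh = (43.8986)(11.8)(50.0) = 25900.2 J = 6190 cal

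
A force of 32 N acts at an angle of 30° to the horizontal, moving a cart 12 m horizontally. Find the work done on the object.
W = F·d·cosθ = (32)(12)cos(30°) = 332.6 J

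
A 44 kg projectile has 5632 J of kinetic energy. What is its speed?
v = √(2·KE/m) = √(2·5632/44) = 16.0 m/s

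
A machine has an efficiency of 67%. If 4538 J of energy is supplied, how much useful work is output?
W_out = η·W_in = 0.67·4538 = 3040.46 J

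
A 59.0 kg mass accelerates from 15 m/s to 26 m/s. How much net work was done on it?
W = ΔKE = ½m(v₂² − v₁²) = ½(59.0)(26² − 15²) = 13304.5 J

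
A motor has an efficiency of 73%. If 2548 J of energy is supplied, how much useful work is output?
W_out = η·W_in = 0.73·2548 = 1860.04 J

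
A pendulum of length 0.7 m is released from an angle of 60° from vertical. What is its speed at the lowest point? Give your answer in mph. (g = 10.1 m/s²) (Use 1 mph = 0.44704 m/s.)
h = L(1 − cosθ) = 0.7(1 − cos60°) = 0.35 m
v = √(2gh) = √(2·10.1·0.35) = 2.65895 m/s = 5.948 mph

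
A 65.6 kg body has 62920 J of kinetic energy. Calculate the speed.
v = √(2·KE/m) = √(2·62920/65.6) = 43.8 m/s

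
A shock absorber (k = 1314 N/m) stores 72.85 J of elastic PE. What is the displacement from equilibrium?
x = √(2·PE/k) = √(2·72.85/1314) = 0.333 m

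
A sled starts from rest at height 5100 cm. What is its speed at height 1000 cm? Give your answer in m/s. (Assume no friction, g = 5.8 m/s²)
Convert to SI: h₁−h₂ = 41.0 m
mgh₁ = mgh₂ + ½mv² ⇒ v = √(2g(h₁−h₂)) = √(2·5.8·41.0) = 21.81 m/s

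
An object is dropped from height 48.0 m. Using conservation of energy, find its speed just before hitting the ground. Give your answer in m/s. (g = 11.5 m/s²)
mgh = ½mv² ⇒ v = √(2gh) = √(2·11.5·48.0) = 33.23 m/s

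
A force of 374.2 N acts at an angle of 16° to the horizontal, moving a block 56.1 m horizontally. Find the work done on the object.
W = F·d·cosθ = (374.2)(56.1)cos(16°) = 20180 J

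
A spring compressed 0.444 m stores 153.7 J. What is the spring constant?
k = 2·PE/x² = 2·153.7/(0.444)² = 1559 N/m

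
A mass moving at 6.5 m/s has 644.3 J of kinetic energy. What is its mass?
m = 2·KE/v² = 2·644.3/(6.5)² = 30.5 kg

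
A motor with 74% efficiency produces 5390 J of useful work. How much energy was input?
W_in = W_out/η = 5390/0.74 = 7284 J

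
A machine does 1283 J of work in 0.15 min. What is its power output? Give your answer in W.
Convert to SI: W = 1283.0 J, t = 9.0 s
P = W/t = 1283.0/9.0 = 142.6 W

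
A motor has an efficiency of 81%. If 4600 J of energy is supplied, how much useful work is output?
W_out = η·W_in = 0.81·4600 = 3726.0 J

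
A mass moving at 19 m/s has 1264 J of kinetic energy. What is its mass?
m = 2·KE/v² = 2·1264/(19)² = 7.003 kg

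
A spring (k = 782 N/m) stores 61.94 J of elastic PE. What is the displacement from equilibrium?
x = √(2·PE/k) = √(2·61.94/782) = 0.398 m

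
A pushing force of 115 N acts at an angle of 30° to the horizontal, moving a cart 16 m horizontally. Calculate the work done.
W = F·d·cosθ = (115)(16)cos(30°) = 1593 J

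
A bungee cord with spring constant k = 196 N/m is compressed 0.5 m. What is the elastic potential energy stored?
PE = ½kx² = ½(196)(0.5)² = 24.5 J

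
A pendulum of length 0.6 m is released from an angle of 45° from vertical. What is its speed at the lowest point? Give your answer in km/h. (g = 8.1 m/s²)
h = L(1 − cosθ) = 0.6(1 − cos45°) = 0.175736 m
v = √(2gh) = √(2·8.1·0.175736) = 1.68728 m/s = 6.074 km/h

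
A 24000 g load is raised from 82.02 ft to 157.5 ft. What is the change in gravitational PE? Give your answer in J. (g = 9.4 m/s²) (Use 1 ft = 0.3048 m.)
Convert to SI: m = 24.0 kg, Δh = 23.0063 m
ΔPE = mgΔh = (24.0)(9.4)(23.0063) = 5190 J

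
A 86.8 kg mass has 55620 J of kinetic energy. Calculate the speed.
v = √(2·KE/m) = √(2·55620/86.8) = 35.8 m/s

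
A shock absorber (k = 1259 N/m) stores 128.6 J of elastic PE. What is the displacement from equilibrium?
x = √(2·PE/k) = √(2·128.6/1259) = 0.452 m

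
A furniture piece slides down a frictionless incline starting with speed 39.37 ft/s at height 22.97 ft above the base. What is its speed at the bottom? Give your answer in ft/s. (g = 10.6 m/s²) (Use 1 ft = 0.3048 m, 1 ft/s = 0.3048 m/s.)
Convert to SI: v₀ = 12.0 m/s, h = 7.00126 m
½mv₀² + mgh = ½mv² ⇒ v = √(v₀² + 2gh) = √(12.0² + 2·10.6·7.00126) = 17.1005 m/s = 56.1 ft/s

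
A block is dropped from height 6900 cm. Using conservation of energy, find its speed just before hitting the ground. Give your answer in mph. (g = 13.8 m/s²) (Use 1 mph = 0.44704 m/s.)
Convert to SI: h = 69.0 m
mgh = ½mv² ⇒ v = √(2gh) = √(2·13.8·69.0) = 43.6394 m/s = 97.62 mph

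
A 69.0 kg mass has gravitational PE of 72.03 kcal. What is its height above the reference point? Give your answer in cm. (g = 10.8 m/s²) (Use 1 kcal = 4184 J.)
Convert to SI: m = 69.0 kg, PE = 301374 J
h = PE/(mg) = 301374/(69.0·10.8) = 404.42 m = 40440 cm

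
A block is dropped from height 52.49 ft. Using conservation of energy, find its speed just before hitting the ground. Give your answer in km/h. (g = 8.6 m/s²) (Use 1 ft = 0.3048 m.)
Convert to SI: h = 15.999 m
mgh = ½mv² ⇒ v = √(2gh) = √(2·8.6·15.999) = 16.5886 m/s = 59.72 km/h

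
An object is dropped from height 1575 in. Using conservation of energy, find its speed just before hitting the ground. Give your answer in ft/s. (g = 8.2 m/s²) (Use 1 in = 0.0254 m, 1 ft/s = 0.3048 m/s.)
Convert to SI: h = 40.005 m
mgh = ½mv² ⇒ v = √(2gh) = √(2·8.2·40.005) = 25.6141 m/s = 84.04 ft/s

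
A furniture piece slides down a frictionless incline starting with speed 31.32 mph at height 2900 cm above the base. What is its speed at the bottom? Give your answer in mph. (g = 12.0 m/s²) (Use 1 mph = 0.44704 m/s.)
Convert to SI: v₀ = 14.0013 m/s, h = 29.0 m
½mv₀² + mgh = ½mv² ⇒ v = √(v₀² + 2gh) = √(14.0013² + 2·12.0·29.0) = 29.867 m/s = 66.81 mph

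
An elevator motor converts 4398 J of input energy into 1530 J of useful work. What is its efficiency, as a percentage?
η = W_out/W_in = 1530/4398 = 34.79%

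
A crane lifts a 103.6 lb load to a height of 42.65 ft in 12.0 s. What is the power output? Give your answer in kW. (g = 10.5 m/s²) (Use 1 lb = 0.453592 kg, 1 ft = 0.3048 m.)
Convert to SI: m = 46.9921 kg, h = 12.9997 m, t = 12.0 s
P = mgh/t = (46.9921)(10.5)(12.9997)/12.0 = 534.524 W = 0.5345 kW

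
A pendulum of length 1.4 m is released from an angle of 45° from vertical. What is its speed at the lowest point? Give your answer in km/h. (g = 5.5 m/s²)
h = L(1 − cosθ) = 1.4(1 − cos45°) = 0.410051 m
v = √(2gh) = √(2·5.5·0.410051) = 2.12381 m/s = 7.646 km/h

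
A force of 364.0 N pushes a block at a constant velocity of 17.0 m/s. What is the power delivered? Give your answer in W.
P = Fv = (364.0)(17.0) = 6188 W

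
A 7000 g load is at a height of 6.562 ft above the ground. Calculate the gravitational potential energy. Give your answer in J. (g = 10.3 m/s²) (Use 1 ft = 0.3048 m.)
Convert to SI: m = 7.0 kg, h = 2.0001 m
PE = mgh = (7.0)(10.3)(2.0001) = 144.2 J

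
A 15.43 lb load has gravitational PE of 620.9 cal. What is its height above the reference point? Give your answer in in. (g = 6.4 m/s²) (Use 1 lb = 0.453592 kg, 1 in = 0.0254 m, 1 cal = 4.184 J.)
Convert to SI: m = 6.99892 kg, PE = 2597.85 J
h = PE/(mg) = 2597.85/(6.99892·6.4) = 57.9965 m = 2283 in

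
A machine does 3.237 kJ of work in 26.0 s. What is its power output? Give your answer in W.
Convert to SI: W = 3237.0 J, t = 26.0 s
P = W/t = 3237.0/26.0 = 124.5 W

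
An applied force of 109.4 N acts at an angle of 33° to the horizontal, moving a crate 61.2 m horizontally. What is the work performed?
W = F·d·cosθ = (109.4)(61.2)cos(33°) = 5615 J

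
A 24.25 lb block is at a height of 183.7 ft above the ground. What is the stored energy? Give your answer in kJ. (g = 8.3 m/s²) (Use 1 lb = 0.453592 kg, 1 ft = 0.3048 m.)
Convert to SI: m = 10.9996 kg, h = 55.9918 m
PE = mgh = (10.9996)(8.3)(55.9918) = 5111.86 J = 5.112 kJ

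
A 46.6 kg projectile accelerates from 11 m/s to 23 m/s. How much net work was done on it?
W = ΔKE = ½m(v₂² − v₁²) = ½(46.6)(23² − 11²) = 9506.4 J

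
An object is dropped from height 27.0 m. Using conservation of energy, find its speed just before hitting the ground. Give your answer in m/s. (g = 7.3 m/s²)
mgh = ½mv² ⇒ v = √(2gh) = √(2·7.3·27.0) = 19.85 m/s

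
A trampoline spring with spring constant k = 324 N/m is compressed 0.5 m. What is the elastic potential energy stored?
PE = ½kx² = ½(324)(0.5)² = 40.5 J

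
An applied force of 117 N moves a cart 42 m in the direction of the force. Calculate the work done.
W = F·d = (117)(42) = 4914 J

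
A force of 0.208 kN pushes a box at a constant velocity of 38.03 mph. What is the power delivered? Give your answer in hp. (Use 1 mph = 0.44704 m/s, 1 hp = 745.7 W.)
Convert to SI: F = 208.0 N, v = 17.0009 m/s
P = Fv = (208.0)(17.0009) = 3536.19 W = 4.742 hp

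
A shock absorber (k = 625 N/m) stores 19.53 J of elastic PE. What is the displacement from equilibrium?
x = √(2·PE/k) = √(2·19.53/625) = 0.25 m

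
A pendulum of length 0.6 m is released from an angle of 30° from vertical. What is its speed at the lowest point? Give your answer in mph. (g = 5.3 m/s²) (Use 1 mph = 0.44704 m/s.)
h = L(1 − cosθ) = 0.6(1 − cos30°) = 0.0803848 m
v = √(2gh) = √(2·5.3·0.0803848) = 0.923081 m/s = 2.065 mph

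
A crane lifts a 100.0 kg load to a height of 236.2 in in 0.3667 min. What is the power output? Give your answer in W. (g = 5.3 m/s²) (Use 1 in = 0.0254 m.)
Convert to SI: m = 100.0 kg, h = 5.99948 m, t = 22.002 s
P = mgh/t = (100.0)(5.3)(5.99948)/22.002 = 144.5 W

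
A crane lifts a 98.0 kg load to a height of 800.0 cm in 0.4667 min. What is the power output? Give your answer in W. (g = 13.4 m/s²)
Convert to SI: m = 98.0 kg, h = 8.0 m, t = 28.002 s
P = mgh/t = (98.0)(13.4)(8.0)/28.002 = 375.2 W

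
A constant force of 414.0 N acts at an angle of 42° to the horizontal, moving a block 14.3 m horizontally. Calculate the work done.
W = F·d·cosθ = (414.0)(14.3)cos(42°) = 4400 J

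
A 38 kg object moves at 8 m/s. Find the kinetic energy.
KE = ½mv² = ½(38)(8)² = 1216.0 J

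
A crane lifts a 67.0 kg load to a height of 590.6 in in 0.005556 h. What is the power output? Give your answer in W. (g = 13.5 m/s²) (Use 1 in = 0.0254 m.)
Convert to SI: m = 67.0 kg, h = 15.0012 m, t = 20.0016 s
P = mgh/t = (67.0)(13.5)(15.0012)/20.0016 = 678.4 W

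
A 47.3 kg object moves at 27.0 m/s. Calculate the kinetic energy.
KE = ½mv² = ½(47.3)(27.0)² = 17240 J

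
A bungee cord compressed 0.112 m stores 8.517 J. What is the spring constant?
k = 2·PE/x² = 2·8.517/(0.112)² = 1358 N/m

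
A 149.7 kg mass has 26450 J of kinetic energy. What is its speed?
v = √(2·KE/m) = √(2·26450/149.7) = 18.8 m/s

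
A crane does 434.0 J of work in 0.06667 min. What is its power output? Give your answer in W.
Convert to SI: W = 434.0 J, t = 4.0002 s
P = W/t = 434.0/4.0002 = 108.5 W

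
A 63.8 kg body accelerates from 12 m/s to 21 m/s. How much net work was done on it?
W = ΔKE = ½m(v₂² − v₁²) = ½(63.8)(21² − 12²) = 9474.3 J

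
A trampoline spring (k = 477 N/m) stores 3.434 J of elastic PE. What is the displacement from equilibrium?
x = √(2·PE/k) = √(2·3.434/477) = 0.12 m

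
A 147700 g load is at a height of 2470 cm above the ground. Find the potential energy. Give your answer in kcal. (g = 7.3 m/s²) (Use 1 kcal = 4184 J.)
Convert to SI: m = 147.7 kg, h = 24.7 m
PE = mgh = (147.7)(7.3)(24.7) = 26631.8 J = 6.365 kcal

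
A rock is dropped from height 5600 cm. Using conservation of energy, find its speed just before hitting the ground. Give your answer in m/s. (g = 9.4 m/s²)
Convert to SI: h = 56.0 m
mgh = ½mv² ⇒ v = √(2gh) = √(2·9.4·56.0) = 32.45 m/s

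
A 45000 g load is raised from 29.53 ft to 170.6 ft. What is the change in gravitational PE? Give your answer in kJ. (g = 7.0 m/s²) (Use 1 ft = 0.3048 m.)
Convert to SI: m = 45.0 kg, Δh = 42.9981 m
ΔPE = mgΔh = (45.0)(7.0)(42.9981) = 13544.4 J = 13.54 kJ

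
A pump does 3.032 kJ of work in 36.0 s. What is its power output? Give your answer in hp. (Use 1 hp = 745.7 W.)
Convert to SI: W = 3032.0 J, t = 36.0 s
P = W/t = 3032.0/36.0 = 84.2222 W = 0.1129 hp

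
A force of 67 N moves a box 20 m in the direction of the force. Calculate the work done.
W = F·d = (67)(20) = 1340 J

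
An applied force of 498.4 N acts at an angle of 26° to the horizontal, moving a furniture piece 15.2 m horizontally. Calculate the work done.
W = F·d·cosθ = (498.4)(15.2)cos(26°) = 6809 J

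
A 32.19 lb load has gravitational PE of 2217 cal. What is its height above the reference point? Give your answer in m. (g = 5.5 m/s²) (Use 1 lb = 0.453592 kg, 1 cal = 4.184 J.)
Convert to SI: m = 14.6011 kg, PE = 9275.93 J
h = PE/(mg) = 9275.93/(14.6011·5.5) = 115.5 m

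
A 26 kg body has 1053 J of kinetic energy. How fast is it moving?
v = √(2·KE/m) = √(2·1053/26) = 9.0 m/s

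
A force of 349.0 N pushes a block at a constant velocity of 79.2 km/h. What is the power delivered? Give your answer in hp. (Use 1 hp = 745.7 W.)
Convert to SI: F = 349.0 N, v = 22.0 m/s
P = Fv = (349.0)(22.0) = 7678.0 W = 10.3 hp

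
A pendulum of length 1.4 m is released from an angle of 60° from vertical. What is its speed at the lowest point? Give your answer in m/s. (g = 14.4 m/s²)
h = L(1 − cosθ) = 1.4(1 − cos60°) = 0.7 m
v = √(2gh) = √(2·14.4·0.7) = 4.49 m/s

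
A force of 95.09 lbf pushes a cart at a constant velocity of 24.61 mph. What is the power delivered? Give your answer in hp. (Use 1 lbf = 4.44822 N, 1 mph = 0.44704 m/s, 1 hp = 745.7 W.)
Convert to SI: F = 422.981 N, v = 11.0017 m/s
P = Fv = (422.981)(11.0017) = 4653.49 W = 6.24 hp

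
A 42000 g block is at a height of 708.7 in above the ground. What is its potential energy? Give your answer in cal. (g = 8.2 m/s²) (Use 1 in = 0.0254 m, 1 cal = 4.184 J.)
Convert to SI: m = 42.0 kg, h = 18.001 m
PE = mgh = (42.0)(8.2)(18.001) = 6199.54 J = 1482 cal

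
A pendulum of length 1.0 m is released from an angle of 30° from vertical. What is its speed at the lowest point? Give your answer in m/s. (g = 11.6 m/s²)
h = L(1 − cosθ) = 1.0(1 − cos30°) = 0.133975 m
v = √(2gh) = √(2·11.6·0.133975) = 1.763 m/s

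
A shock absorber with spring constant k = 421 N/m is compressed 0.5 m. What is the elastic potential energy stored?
PE = ½kx² = ½(421)(0.5)² = 52.63 J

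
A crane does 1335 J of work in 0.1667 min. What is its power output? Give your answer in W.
Convert to SI: W = 1335.0 J, t = 10.002 s
P = W/t = 1335.0/10.002 = 133.5 W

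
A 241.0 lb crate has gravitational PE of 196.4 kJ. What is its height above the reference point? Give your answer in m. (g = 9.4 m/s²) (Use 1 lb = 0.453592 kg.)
Convert to SI: m = 109.316 kg, PE = 196400 J
h = PE/(mg) = 196400/(109.316·9.4) = 191.1 m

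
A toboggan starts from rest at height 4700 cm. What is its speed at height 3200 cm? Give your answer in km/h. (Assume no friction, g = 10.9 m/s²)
Convert to SI: h₁−h₂ = 15.0 m
mgh₁ = mgh₂ + ½mv² ⇒ v = √(2g(h₁−h₂)) = √(2·10.9·15.0) = 18.0831 m/s = 65.1 km/h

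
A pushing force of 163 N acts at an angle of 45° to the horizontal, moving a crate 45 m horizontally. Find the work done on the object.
W = F·d·cosθ = (163)(45)cos(45°) = 5187 J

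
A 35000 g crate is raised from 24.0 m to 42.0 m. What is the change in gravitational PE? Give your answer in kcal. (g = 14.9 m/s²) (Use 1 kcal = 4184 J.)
Convert to SI: m = 35.0 kg, Δh = 18.0 m
ΔPE = mgΔh = (35.0)(14.9)(18.0) = 9387.0 J = 2.244 kcal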